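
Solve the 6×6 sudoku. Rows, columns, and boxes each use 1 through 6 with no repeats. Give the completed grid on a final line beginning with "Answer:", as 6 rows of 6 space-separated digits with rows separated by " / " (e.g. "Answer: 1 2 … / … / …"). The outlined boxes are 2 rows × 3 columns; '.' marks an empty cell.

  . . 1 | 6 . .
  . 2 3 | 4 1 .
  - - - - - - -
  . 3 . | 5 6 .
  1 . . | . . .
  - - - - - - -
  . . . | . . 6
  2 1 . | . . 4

Step 1. [r3c1∈{4}] r3c1 is down to just 4 ⇒ r3c1=4.
Step 2. [r1c1∈{5}] r1c1's peers cover all but 5 ⇒ r1c1=5.
Step 3. [r6c4∈{3}] r6c4 has the single candidate 3, so r6c4=3.
Step 4. [r4c4∈{2}] only 2 remains possible at r4c4 ⇒ r4c4=2.
Step 5. [r4c6∈{3}] only 3 remains possible at r4c6, so r4c6=3.
Step 6. [r5c3∈{4,5}] across col 3, 4 lands solely at r5c3. So r5c3=4.
Step 7. [r5c2∈{5}] r5c2 is down to just 5 ⇒ r5c2=5.
Step 8. [r1c5∈{2,3}] across row 1, 3 lands solely at r1c5, so r1c5=3.
Step 9. [r4c2∈{6}] nothing but 6 survives at r4c2, so r4c2=6.
Step 10. [r2c1∈{6}] nothing but 6 survives at r2c1. So r2c1=6.
Step 11. [r6c3∈{6}] only 6 remains possible at r6c3. So r6c3=6.
Step 12. [r3c3∈{2}] r3c3's peers cover all but 2. So r3c3=2.
Step 13. [r5c1∈{3}] r5c1 has the single candidate 3, so r5c1=3.
Step 14. [r6c5∈{5}] nothing but 5 survives at r6c5. So r6c5=5.
Step 15. [r2c6∈{5}] only 5 remains possible at r2c6 ⇒ r2c6=5.
Step 16. [r4c5∈{4}] r4c5 has the single candidate 4 ⇒ r4c5=4.
Step 17. [r4c3∈{5}] only 5 remains possible at r4c3 ⇒ r4c3=5.
Step 18. [r1c6∈{2}] only 2 remains possible at r1c6. So r1c6=2.
Step 19. [r5c4∈{1}] only 1 remains possible at r5c4 ⇒ r5c4=1.
Step 20. [r5c5∈{2}] nothing but 2 survives at r5c5 ⇒ r5c5=2.
Step 21. [r3c6∈{1}] nothing but 1 survives at r3c6. So r3c6=1.
Step 22. [r1c2∈{4}] only 4 remains possible at r1c2. So r1c2=4.

Answer: 5 4 1 6 3 2 / 6 2 3 4 1 5 / 4 3 2 5 6 1 / 1 6 5 2 4 3 / 3 5 4 1 2 6 / 2 1 6 3 5 4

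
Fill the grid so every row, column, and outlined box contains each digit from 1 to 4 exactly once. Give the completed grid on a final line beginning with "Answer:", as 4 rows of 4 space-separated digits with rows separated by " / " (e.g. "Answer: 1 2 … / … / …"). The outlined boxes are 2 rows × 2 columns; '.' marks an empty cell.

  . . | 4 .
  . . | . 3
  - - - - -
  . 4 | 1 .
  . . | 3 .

Step 1. [r1c4∈{1,2}] across col 4, 1 lands solely at r1c4, so r1c4=1.
Step 2. [r1c2∈{2,3}] col 2 places 3 nowhere but r1c2, so r1c2=3.
Step 3. [r1c1∈{2}] only 2 remains possible at r1c1. So r1c1=2.
Step 4. [r2c2∈{1}] only 1 remains possible at r2c2, so r2c2=1.
Step 5. [r3c4∈{2}] nothing but 2 survives at r3c4. So r3c4=2.
Step 6. [r3c1∈{3}] r3c1's peers cover all but 3 ⇒ r3c1=3.
Step 7. [r4c4∈{4}] r4c4 has the single candidate 4. So r4c4=4.
Step 8. [r4c1∈{1}] r4c1 is down to just 1 ⇒ r4c1=1.
Step 9. [r4c2∈{2}] r4c2's peers cover all but 2. So r4c2=2.
Step 10. [r2c3∈{2}] only 2 remains possible at r2c3, so r2c3=2.
Step 11. [r2c1∈{4}] r2c1 has the single candidate 4, so r2c1=4.

Answer: 2 3 4 1 / 4 1 2 3 / 3 4 1 2 / 1 2 3 4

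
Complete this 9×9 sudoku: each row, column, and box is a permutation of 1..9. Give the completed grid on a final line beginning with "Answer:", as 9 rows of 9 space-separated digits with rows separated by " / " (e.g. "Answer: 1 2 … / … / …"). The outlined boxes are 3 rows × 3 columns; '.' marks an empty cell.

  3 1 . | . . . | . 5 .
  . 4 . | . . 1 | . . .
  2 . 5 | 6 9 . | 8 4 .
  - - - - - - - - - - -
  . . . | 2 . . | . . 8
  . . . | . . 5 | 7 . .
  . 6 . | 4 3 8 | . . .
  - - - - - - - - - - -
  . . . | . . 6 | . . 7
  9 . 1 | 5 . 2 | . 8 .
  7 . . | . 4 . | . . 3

Step 1. [r2c8∈{2,3,6,7,9}] in col 8, 7 fits only at r2c8. So r2c8=7.
Step 2. [r6c9∈{1,2,5,9}] col 9 places 5 nowhere but r6c9 ⇒ r6c9=5.
Step 3. [r7c4∈{1,3,8,9}] r7c4 is the only open cell in box 8 admitting 3 ⇒ r7c4=3.
Step 4. [r9c3∈{2,6,8}] across box 7, 6 lands solely at r9c3 ⇒ r9c3=6.
Step 5. [r2c4∈{8}] r2c4 is down to just 8 ⇒ r2c4=8.
Step 6. [r2c3∈{9}] r2c3's peers cover all but 9, so r2c3=9.
Step 7. [r9c2∈{2,5,8}] r9c2 is the only open cell in row 9 admitting 8. So r9c2=8.
Step 8. [r6c3∈{2,7}] row 6 places 7 nowhere but r6c3 ⇒ r6c3=7.
Step 9. [r9c7∈{1,2,5,9}] row 9 places 5 nowhere but r9c7. So r9c7=5.
Step 10. [r9c8∈{1,2,9}] r9c8 is the only open cell in row 9 admitting 2, so r9c8=2.
Step 11. [r6c7∈{1,2,9}] r6c7 is the only open cell in row 6 admitting 2. So r6c7=2.
Step 12. [r6c8∈{1,9}] r6c8 is the only open cell in row 6 admitting 9. So r6c8=9.
Step 13. [r7c8∈{1}] nothing but 1 survives at r7c8, so r7c8=1.
Step 14. [r4c7∈{1,3,4,6}] col 7 places 1 nowhere but r4c7 ⇒ r4c7=1.
Step 15. [r5c9∈{4,6}] box 6 places 4 nowhere but r5c9. So r5c9=4.
Step 16. [r8c9∈{6}] r8c9's peers cover all but 6 ⇒ r8c9=6.
Step 17. [r1c4∈{7}] r1c4 has the single candidate 7 ⇒ r1c4=7.
Step 18. [r5c5∈{1,6}] r5c5 is the only open cell in col 5 admitting 1 ⇒ r5c5=1.
Step 19. [r5c4∈{9}] r5c4 has the single candidate 9. So r5c4=9.
Step 20. [r1c5∈{2}] nothing but 2 survives at r1c5 ⇒ r1c5=2.
Step 21. [r8c2∈{3}] r8c2's peers cover all but 3, so r8c2=3.
Step 22. [r5c2∈{2}] only 2 remains possible at r5c2, so r5c2=2.
Step 23. [r4c5∈{6,7}] across col 5, 6 lands solely at r4c5 ⇒ r4c5=6.
Step 24. [r7c2∈{5}] r7c2 is down to just 5. So r7c2=5.
Step 25. [r7c1∈{4}] r7c1 has the single candidate 4 ⇒ r7c1=4.
Step 26. [r4c8∈{3}] only 3 remains possible at r4c8 ⇒ r4c8=3.
Step 27. [r1c7∈{6,9}] 6 has one home in row 1: r1c7. So r1c7=6.
Step 28. [r5c1∈{8}] r5c1 has the single candidate 8 ⇒ r5c1=8.
Step 29. [r3c6∈{3}] only 3 remains possible at r3c6 ⇒ r3c6=3.
Step 30. [r4c3∈{4}] only 4 remains possible at r4c3. So r4c3=4.
Step 31. [r2c7∈{3}] r2c7 is down to just 3. So r2c7=3.
Step 32. [r9c4∈{1}] only 1 remains possible at r9c4, so r9c4=1.
Step 33. [r1c9∈{9}] only 9 remains possible at r1c9, so r1c9=9.
Step 34. [r3c2∈{7}] r3c2 has the single candidate 7. So r3c2=7.
Step 35. [r7c5∈{8}] r7c5's peers cover all but 8. So r7c5=8.
Step 36. [r9c6∈{9}] only 9 remains possible at r9c6 ⇒ r9c6=9.
Step 37. [r2c9∈{2}] nothing but 2 survives at r2c9 ⇒ r2c9=2.
Step 38. [r2c5∈{5}] r2c5 is down to just 5, so r2c5=5.
Step 39. [r1c3∈{8}] only 8 remains possible at r1c3, so r1c3=8.
Step 40. [r7c7∈{9}] r7c7's peers cover all but 9, so r7c7=9.
Step 41. [r6c1∈{1}] nothing but 1 survives at r6c1 ⇒ r6c1=1.
Step 42. [r8c5∈{7}] r8c5 has the single candidate 7, so r8c5=7.
Step 43. [r5c3∈{3}] r5c3 has the single candidate 3, so r5c3=3.
Step 44. [r7c3∈{2}] r7c3's peers cover all but 2, so r7c3=2.
Step 45. [r4c1∈{5}] only 5 remains possible at r4c1, so r4c1=5.
Step 46. [r3c9∈{1}] r3c9's peers cover all but 1. So r3c9=1.
Step 47. [r2c1∈{6}] only 6 remains possible at r2c1, so r2c1=6.
Step 48. [r4c6∈{7}] r4c6 is down to just 7 ⇒ r4c6=7.
Step 49. [r5c8∈{6}] r5c8 has the single candidate 6 ⇒ r5c8=6.
Step 50. [r4c2∈{9}] r4c2 is down to just 9, so r4c2=9.
Step 51. [r8c7∈{4}] r8c7 has the single candidate 4. So r8c7=4.
Step 52. [r1c6∈{4}] r1c6's peers cover all but 4 ⇒ r1c6=4.

Answer: 3 1 8 7 2 4 6 5 9 / 6 4 9 8 5 1 3 7 2 / 2 7 5 6 9 3 8 4 1 / 5 9 4 2 6 7 1 3 8 / 8 2 3 9 1 5 7 6 4 / 1 6 7 4 3 8 2 9 5 / 4 5 2 3 8 6 9 1 7 / 9 3 1 5 7 2 4 8 6 / 7 8 6 1 4 9 5 2 3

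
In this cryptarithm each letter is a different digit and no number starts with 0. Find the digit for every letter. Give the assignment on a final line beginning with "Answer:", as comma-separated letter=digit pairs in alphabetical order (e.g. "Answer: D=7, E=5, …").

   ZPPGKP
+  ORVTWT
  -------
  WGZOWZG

Step 1. [col 1: P + T ≡ G (mod 10)] T=9 is one option consistent with column 1 (P + T ≡ G (mod 10), carry-in 0) — take it, so T=9.
Step 2. [col 1: P + T ≡ G (mod 10)] several values work for P in column 1 (P + T ≡ G (mod 10), carry-in 0); try P=3 ⇒ P=3.
Step 3. [col 1: P + T ≡ G (mod 10)] in column 1 we have P+T≡G with carry-in 0; given P=3, T=9 and digits 3,9 already taken and all letters distinct, that pins G to 2 ⇒ G=2.
Step 4. [col 2: K + W ≡ Z (mod 10)] several values work for Z in column 2 (K + W ≡ Z (mod 10), carry-in 1); try Z=8, so Z=8.
Step 5. [col 2: K + W ≡ Z (mod 10)] no forcing yet in column 2 (carry-in 1); W=1 is free and consistent — try it ⇒ W=1.
Step 6. [col 2: K + W ≡ Z (mod 10)] from column 2 (W=1, Z=8, carry-in 1, digits 1,2,3,8,9 already taken and all letters distinct): K must equal 6 ⇒ K=6.
Step 7. [col 4: P + V ≡ O (mod 10)] column 4: given P=3, carry-in 1, and digits 1,2,3,6,8,9 already taken and all letters distinct, P+V≡O (mod 10) forces V=0, so V=0.
Step 8. [col 4: P + V ≡ O (mod 10)] column 4: given P=3, V=0, carry-in 1, and digits 0,1,2,3,6,8,9 already taken and all letters distinct, P+V≡O (mod 10) forces O=4. So O=4.
Step 9. [col 5: P + R ≡ Z (mod 10)] column 5 reads P+R+carry(0)=Z with P=3, Z=8; with digits 0,1,2,3,4,6,8,9 already taken and all letters distinct, the only value for R is 5, so R=5.

Answer: G=2, K=6, O=4, P=3, R=5, T=9, V=0, W=1, Z=8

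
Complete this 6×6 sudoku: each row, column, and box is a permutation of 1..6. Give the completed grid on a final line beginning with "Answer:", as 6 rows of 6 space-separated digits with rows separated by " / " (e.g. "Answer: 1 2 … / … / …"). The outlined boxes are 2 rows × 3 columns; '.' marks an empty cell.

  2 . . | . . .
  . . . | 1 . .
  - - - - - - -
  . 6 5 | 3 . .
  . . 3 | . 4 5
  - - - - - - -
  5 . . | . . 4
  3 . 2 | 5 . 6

Step 1. [r5c2∈{1}] only 1 remains possible at r5c2 ⇒ r5c2=1.
Step 2. [r1c6∈{3}] nothing but 3 survives at r1c6 ⇒ r1c6=3.
Step 3. [r2c1∈{4,6}] r2c1 is the only open cell in col 1 admitting 6 ⇒ r2c1=6.
Step 4. [r1c4∈{4,6}] col 4 places 4 nowhere but r1c4, so r1c4=4.
Step 5. [r3c6∈{1,2}] in col 6, 1 fits only at r3c6, so r3c6=1.
Step 6. [r3c5∈{2}] nothing but 2 survives at r3c5. So r3c5=2.
Step 7. [r1c2∈{5}] r1c2's peers cover all but 5, so r1c2=5.
Step 8. [r6c2∈{4}] r6c2 has the single candidate 4. So r6c2=4.
Step 9. [r2c3∈{4}] r2c3 has the single candidate 4, so r2c3=4.
Step 10. [r5c3∈{6}] only 6 remains possible at r5c3, so r5c3=6.
Step 11. [r5c4∈{2}] nothing but 2 survives at r5c4 ⇒ r5c4=2.
Step 12. [r2c5∈{5}] r2c5 is down to just 5 ⇒ r2c5=5.
Step 13. [r1c3∈{1}] r1c3 has the single candidate 1 ⇒ r1c3=1.
Step 14. [r4c4∈{6}] r4c4 is down to just 6 ⇒ r4c4=6.
Step 15. [r5c5∈{3}] r5c5 is down to just 3. So r5c5=3.
Step 16. [r6c5∈{1}] r6c5's peers cover all but 1 ⇒ r6c5=1.
Step 17. [r4c1∈{1}] nothing but 1 survives at r4c1 ⇒ r4c1=1.
Step 18. [r3c1∈{4}] nothing but 4 survives at r3c1, so r3c1=4.
Step 19. [r2c2∈{3}] r2c2 has the single candidate 3 ⇒ r2c2=3.
Step 20. [r2c6∈{2}] only 2 remains possible at r2c6 ⇒ r2c6=2.
Step 21. [r1c5∈{6}] r1c5 has the single candidate 6 ⇒ r1c5=6.
Step 22. [r4c2∈{2}] r4c2 has the single candidate 2. So r4c2=2.

Answer: 2 5 1 4 6 3 / 6 3 4 1 5 2 / 4 6 5 3 2 1 / 1 2 3 6 4 5 / 5 1 6 2 3 4 / 3 4 2 5 1 6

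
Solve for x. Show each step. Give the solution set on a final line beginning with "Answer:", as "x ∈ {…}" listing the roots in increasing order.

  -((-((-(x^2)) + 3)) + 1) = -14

Step 1. [-((-((-(x^2)) + 3)) + 1) = -14] LHS negated; negate both sides, so neg: (-((-(x^2)) + 3)) + 1 = 14.
Step 2. [(-((-(x^2)) + 3)) + 1 = 14] 1 comes off first (subtract 1), so sub: -((-(x^2)) + 3) = 13.
Step 3. [-((-(x^2)) + 3) = 13] LHS negated; negate both sides, so neg: (-(x^2)) + 3 = -13.
Step 4. [(-(x^2)) + 3 = -13] subtract 3: x sits inside (… + 3). So sub: -(x^2) = -16.
Step 5. [-(x^2) = -16] flip signs both sides. So neg: x^2 = 16.
Step 6. [x^2 = 16] √ both sides: 16 ≥ 0 gives two branches, so sqrt: x = 4 or -4.

Answer: x ∈ {-4, 4}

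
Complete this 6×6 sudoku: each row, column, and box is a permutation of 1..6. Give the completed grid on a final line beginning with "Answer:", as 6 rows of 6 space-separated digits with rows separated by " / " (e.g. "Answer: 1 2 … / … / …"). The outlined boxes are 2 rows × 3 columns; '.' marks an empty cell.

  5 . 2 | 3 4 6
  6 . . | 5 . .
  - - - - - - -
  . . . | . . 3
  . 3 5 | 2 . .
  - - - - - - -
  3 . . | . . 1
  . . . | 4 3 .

Step 1. [r3c4∈{1,6}] r3c4 is the only open cell in col 4 admitting 1, so r3c4=1.
Step 2. [r2c5∈{1,2}] across col 5, 1 lands solely at r2c5, so r2c5=1.
Step 3. [r5c5∈{2,5,6}] across col 5, 2 lands solely at r5c5 ⇒ r5c5=2.
Step 4. [r5c2∈{4,5,6}] 5 has one home in row 5: r5c2 ⇒ r5c2=5.
Step 5. [r6c3∈{1,6}] 1 has one home in col 3: r6c3 ⇒ r6c3=1.
Step 6. [r6c2∈{2,6}] r6c2 is the only open cell in row 6 admitting 6. So r6c2=6.
Step 7. [r3c3∈{4,6}] across col 3, 6 lands solely at r3c3 ⇒ r3c3=6.
Step 8. [r2c2∈{4}] r2c2 has the single candidate 4, so r2c2=4.
Step 9. [r3c1∈{2,4}] 4 has one home in row 3: r3c1 ⇒ r3c1=4.
Step 10. [r6c1∈{2}] r6c1 has the single candidate 2, so r6c1=2.
Step 11. [r5c4∈{6}] only 6 remains possible at r5c4. So r5c4=6.
Step 12. [r3c2∈{2}] nothing but 2 survives at r3c2, so r3c2=2.
Step 13. [r2c3∈{3}] only 3 remains possible at r2c3 ⇒ r2c3=3.
Step 14. [r6c6∈{5}] r6c6 is down to just 5, so r6c6=5.
Step 15. [r4c1∈{1}] r4c1 is down to just 1, so r4c1=1.
Step 16. [r3c5∈{5}] r3c5 has the single candidate 5. So r3c5=5.
Step 17. [r4c5∈{6}] r4c5 has the single candidate 6, so r4c5=6.
Step 18. [r4c6∈{4}] r4c6's peers cover all but 4. So r4c6=4.
Step 19. [r1c2∈{1}] r1c2 is down to just 1 ⇒ r1c2=1.
Step 20. [r5c3∈{4}] nothing but 4 survives at r5c3. So r5c3=4.
Step 21. [r2c6∈{2}] r2c6 has the single candidate 2. So r2c6=2.

Answer: 5 1 2 3 4 6 / 6 4 3 5 1 2 / 4 2 6 1 5 3 / 1 3 5 2 6 4 / 3 5 4 6 2 1 / 2 6 1 4 3 5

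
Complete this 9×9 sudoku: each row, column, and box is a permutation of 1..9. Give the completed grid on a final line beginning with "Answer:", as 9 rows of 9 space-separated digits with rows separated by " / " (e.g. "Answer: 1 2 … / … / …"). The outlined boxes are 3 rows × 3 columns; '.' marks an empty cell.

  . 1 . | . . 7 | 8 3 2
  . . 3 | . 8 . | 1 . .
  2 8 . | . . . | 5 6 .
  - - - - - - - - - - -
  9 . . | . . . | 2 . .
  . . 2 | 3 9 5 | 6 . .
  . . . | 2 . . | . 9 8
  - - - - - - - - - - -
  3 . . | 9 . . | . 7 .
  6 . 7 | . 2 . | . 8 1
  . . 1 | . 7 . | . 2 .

Step 1. [r7c7∈{4}] nothing but 4 survives at r7c7. So r7c7=4.
Step 2. [r2c8∈{4}] r2c8's peers cover all but 4 ⇒ r2c8=4.
Step 3. [r4c4∈{1,4,6,7,8}] r4c4 is the only open cell in col 4 admitting 7. So r4c4=7.
Step 4. [r4c6∈{1,4,6,8}] 8 has one home in box 5: r4c6 ⇒ r4c6=8.
Step 5. [r1c3∈{4,5,6,9}] across row 1, 9 lands solely at r1c3 ⇒ r1c3=9.
Step 6. [r2c2∈{5,6,7}] in box 1, 6 fits only at r2c2. So r2c2=6.
Step 7. [r3c3∈{4}] nothing but 4 survives at r3c3, so r3c3=4.
Step 8. [r1c1∈{5}] r1c1's peers cover all but 5. So r1c1=5.
Step 9. [r7c5∈{1,5,6}] across col 5, 5 lands solely at r7c5. So r7c5=5.
Step 10. [r8c4∈{4}] r8c4 is down to just 4. So r8c4=4.
Step 11. [r6c6∈{1,4,6}] in col 6, 4 fits only at r6c6 ⇒ r6c6=4.
Step 12. [r9c9∈{3,5,6,9}] across box 9, 5 lands solely at r9c9, so r9c9=5.
Step 13. [r6c7∈{3,7}] col 7 places 7 nowhere but r6c7 ⇒ r6c7=7.
Step 14. [r5c1∈{1,4,7,8}] row 5 places 8 nowhere but r5c1 ⇒ r5c1=8.
Step 15. [r8c2∈{5,9}] in row 8, 5 fits only at r8c2 ⇒ r8c2=5.
Step 16. [r8c6∈{3}] r8c6's peers cover all but 3, so r8c6=3.
Step 17. [r4c9∈{3,4}] in col 9, 3 fits only at r4c9, so r4c9=3.
Step 18. [r6c3∈{5,6}] 5 has one home in row 6: r6c3 ⇒ r6c3=5.
Step 19. [r6c5∈{1,6}] in row 6, 6 fits only at r6c5. So r6c5=6.
Step 20. [r4c2∈{4}] r4c2 is down to just 4 ⇒ r4c2=4.
Step 21. [r3c4∈{1}] r3c4 has the single candidate 1, so r3c4=1.
Step 22. [r9c6∈{6}] r9c6's peers cover all but 6. So r9c6=6.
Step 23. [r3c6∈{9}] nothing but 9 survives at r3c6 ⇒ r3c6=9.
Step 24. [r8c7∈{9}] r8c7's peers cover all but 9 ⇒ r8c7=9.
Step 25. [r5c8∈{1}] r5c8's peers cover all but 1 ⇒ r5c8=1.
Step 26. [r2c1∈{7}] r2c1 has the single candidate 7, so r2c1=7.
Step 27. [r4c8∈{5}] only 5 remains possible at r4c8 ⇒ r4c8=5.
Step 28. [r9c4∈{8}] r9c4's peers cover all but 8, so r9c4=8.
Step 29. [r3c9∈{7}] r3c9 has the single candidate 7, so r3c9=7.
Step 30. [r4c5∈{1}] r4c5's peers cover all but 1 ⇒ r4c5=1.
Step 31. [r9c2∈{9}] r9c2 has the single candidate 9, so r9c2=9.
Step 32. [r9c7∈{3}] r9c7's peers cover all but 3, so r9c7=3.
Step 33. [r1c4∈{6}] r1c4 is down to just 6, so r1c4=6.
Step 34. [r7c6∈{1}] r7c6's peers cover all but 1 ⇒ r7c6=1.
Step 35. [r7c9∈{6}] only 6 remains possible at r7c9 ⇒ r7c9=6.
Step 36. [r6c2∈{3}] r6c2's peers cover all but 3 ⇒ r6c2=3.
Step 37. [r7c3∈{8}] r7c3's peers cover all but 8. So r7c3=8.
Step 38. [r6c1∈{1}] only 1 remains possible at r6c1, so r6c1=1.
Step 39. [r2c9∈{9}] nothing but 9 survives at r2c9. So r2c9=9.
Step 40. [r2c4∈{5}] r2c4 is down to just 5 ⇒ r2c4=5.
Step 41. [r9c1∈{4}] r9c1 has the single candidate 4, so r9c1=4.
Step 42. [r5c2∈{7}] r5c2's peers cover all but 7 ⇒ r5c2=7.
Step 43. [r3c5∈{3}] only 3 remains possible at r3c5. So r3c5=3.
Step 44. [r4c3∈{6}] r4c3 has the single candidate 6, so r4c3=6.
Step 45. [r2c6∈{2}] r2c6 has the single candidate 2 ⇒ r2c6=2.
Step 46. [r1c5∈{4}] r1c5 has the single candidate 4, so r1c5=4.
Step 47. [r7c2∈{2}] r7c2 has the single candidate 2. So r7c2=2.
Step 48. [r5c9∈{4}] r5c9 has the single candidate 4, so r5c9=4.

Answer: 5 1 9 6 4 7 8 3 2 / 7 6 3 5 8 2 1 4 9 / 2 8 4 1 3 9 5 6 7 / 9 4 6 7 1 8 2 5 3 / 8 7 2 3 9 5 6 1 4 / 1 3 5 2 6 4 7 9 8 / 3 2 8 9 5 1 4 7 6 / 6 5 7 4 2 3 9 8 1 / 4 9 1 8 7 6 3 2 5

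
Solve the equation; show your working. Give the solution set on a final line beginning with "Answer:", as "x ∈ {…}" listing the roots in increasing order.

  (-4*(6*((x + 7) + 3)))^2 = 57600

Step 1. [(-4*(6*((x + 7) + 3)))^2 = 57600] 57600 ≥ 0, LHS is (·)² — take ±√. So sqrt: -4*(6*((x + 7) + 3)) = 240 or -240.
Step 2. [-4*(6*((x + 7) + 3)) = 240 or -240] -4·(inner) — divide through by -4, so div: 6*((x + 7) + 3) = -60 or 60.
Step 3. [6*((x + 7) + 3) = -60 or 60] leading coefficient 6: divide by 6, so div: (x + 7) + 3 = -10 or 10.
Step 4. [(x + 7) + 3 = -10 or 10] subtract 3: x sits inside (… + 3). So sub: x + 7 = -13 or 7.
Step 5. [x + 7 = -13 or 7] the outer +7 inverts by subtracting 7, so sub: x = -20 or 0.

Answer: x ∈ {-20, 0}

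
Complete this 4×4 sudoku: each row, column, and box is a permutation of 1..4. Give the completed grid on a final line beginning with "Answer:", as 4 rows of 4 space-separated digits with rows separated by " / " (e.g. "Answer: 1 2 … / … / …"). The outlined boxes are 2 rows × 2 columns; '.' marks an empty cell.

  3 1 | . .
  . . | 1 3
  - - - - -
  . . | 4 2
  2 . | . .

Step 1. [r4c2∈{3,4}] row 4 places 4 nowhere but r4c2. So r4c2=4.
Step 2. [r3c1∈{1}] r3c1's peers cover all but 1. So r3c1=1.
Step 3. [r2c2∈{2}] r2c2's peers cover all but 2, so r2c2=2.
Step 4. [r3c2∈{3}] only 3 remains possible at r3c2 ⇒ r3c2=3.
Step 5. [r2c1∈{4}] r2c1's peers cover all but 4 ⇒ r2c1=4.
Step 6. [r1c3∈{2}] r1c3 has the single candidate 2. So r1c3=2.
Step 7. [r1c4∈{4}] r1c4 has the single candidate 4 ⇒ r1c4=4.
Step 8. [r4c3∈{3}] r4c3's peers cover all but 3, so r4c3=3.
Step 9. [r4c4∈{1}] only 1 remains possible at r4c4. So r4c4=1.

Answer: 3 1 2 4 / 4 2 1 3 / 1 3 4 2 / 2 4 3 1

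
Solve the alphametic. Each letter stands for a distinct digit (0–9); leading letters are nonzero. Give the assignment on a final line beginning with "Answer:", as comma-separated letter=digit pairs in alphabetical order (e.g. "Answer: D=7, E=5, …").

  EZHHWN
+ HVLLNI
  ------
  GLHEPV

Step 1. [col 1: N + I ≡ V (mod 10)] no forcing yet in column 1 (carry-in 0); I=9 is free and consistent — try it. So I=9.
Step 2. [col 1: N + I ≡ V (mod 10)] no forcing yet in column 1 (carry-in 0); N=8 is free and consistent — try it ⇒ N=8.
Step 3. [col 1: N + I ≡ V (mod 10)] in column 1 we have N+I≡V with carry-in 0; given N=8, I=9 and digits 8,9 already taken and all letters distinct, that pins V to 7. So V=7.
Step 4. [col 2: W + N ≡ P (mod 10)] P=5 is one option consistent with column 2 (W + N ≡ P (mod 10), carry-in 1) — take it ⇒ P=5.
Step 5. [col 2: W + N ≡ P (mod 10)] from column 2 (N=8, P=5, carry-in 1, digits 5,7,8,9 already taken and all letters distinct): W must equal 6. So W=6.
Step 6. [col 3: H + L ≡ E (mod 10)] H=1 is one option consistent with column 3 (H + L ≡ E (mod 10), carry-in 1) — take it ⇒ H=1.
Step 7. [col 3: H + L ≡ E (mod 10)] several values work for E in column 3 (H + L ≡ E (mod 10), carry-in 1); try E=2 ⇒ E=2.
Step 8. [col 3: H + L ≡ E (mod 10)] column 3: given H=1, E=2, carry-in 1, and digits 1,2,5,6,7,8,9 already taken and all letters distinct, H+L≡E (mod 10) forces L=0, so L=0.
Step 9. [col 5: Z + V ≡ L (mod 10)] from column 5 (V=7, L=0, carry-in 0, digits 0,1,2,5,6,7,8,9 already taken and all letters distinct): Z must equal 3, so Z=3.
Step 10. [col 6: E + H ≡ G (mod 10)] column 6 reads E+H+carry(1)=G with E=2, H=1; with digits 0,1,2,3,5,6,7,8,9 already taken and all letters distinct, the only value for G is 4. So G=4.

Answer: E=2, G=4, H=1, I=9, L=0, N=8, P=5, V=7, W=6, Z=3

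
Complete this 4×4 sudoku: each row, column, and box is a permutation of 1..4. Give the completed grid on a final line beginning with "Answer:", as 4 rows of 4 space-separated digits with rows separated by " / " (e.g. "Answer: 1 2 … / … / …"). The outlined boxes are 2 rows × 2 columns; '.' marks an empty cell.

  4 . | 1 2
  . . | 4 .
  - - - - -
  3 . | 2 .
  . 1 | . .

Step 1. [r4c4∈{3,4}] in row 4, 4 fits only at r4c4. So r4c4=4.
Step 2. [r2c2∈{2,3}] r2c2 is the only open cell in col 2 admitting 2. So r2c2=2.
Step 3. [r3c2∈{4}] r3c2 is down to just 4, so r3c2=4.
Step 4. [r4c1∈{2}] r4c1 has the single candidate 2. So r4c1=2.
Step 5. [r3c4∈{1}] nothing but 1 survives at r3c4 ⇒ r3c4=1.
Step 6. [r2c1∈{1}] r2c1 has the single candidate 1 ⇒ r2c1=1.
Step 7. [r4c3∈{3}] r4c3's peers cover all but 3, so r4c3=3.
Step 8. [r1c2∈{3}] r1c2's peers cover all but 3. So r1c2=3.
Step 9. [r2c4∈{3}] nothing but 3 survives at r2c4, so r2c4=3.

Answer: 4 3 1 2 / 1 2 4 3 / 3 4 2 1 / 2 1 3 4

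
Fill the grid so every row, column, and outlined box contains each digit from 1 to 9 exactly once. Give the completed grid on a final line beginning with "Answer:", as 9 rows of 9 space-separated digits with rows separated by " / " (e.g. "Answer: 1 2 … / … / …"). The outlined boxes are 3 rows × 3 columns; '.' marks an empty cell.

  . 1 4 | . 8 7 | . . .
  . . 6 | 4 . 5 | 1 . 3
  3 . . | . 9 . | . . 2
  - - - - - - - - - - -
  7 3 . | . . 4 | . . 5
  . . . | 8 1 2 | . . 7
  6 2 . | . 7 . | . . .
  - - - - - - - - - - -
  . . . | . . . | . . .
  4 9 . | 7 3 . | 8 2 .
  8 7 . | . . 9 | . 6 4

Step 1. [r7c1∈{1,2,5}] across col 1, 1 lands solely at r7c1 ⇒ r7c1=1.
Step 2. [r5c7∈{3,4,6,9}] across row 5, 6 lands solely at r5c7 ⇒ r5c7=6.
Step 3. [r8c3∈{5}] only 5 remains possible at r8c3, so r8c3=5.
Step 4. [r5c8∈{3,4,9}] r5c8 is the only open cell in row 5 admitting 3 ⇒ r5c8=3.
Step 5. [r8c6∈{1,6}] 6 has one home in row 8: r8c6 ⇒ r8c6=6.
Step 6. [r6c9∈{1,8,9}] col 9 places 8 nowhere but r6c9 ⇒ r6c9=8.
Step 7. [r2c8∈{7,8,9}] in row 2, 7 fits only at r2c8 ⇒ r2c8=7.
Step 8. [r6c4∈{3,5,9}] in row 6, 5 fits only at r6c4, so r6c4=5.
Step 9. [r7c4∈{2}] r7c4 is down to just 2 ⇒ r7c4=2.
Step 10. [r4c4∈{6,9}] col 4 places 9 nowhere but r4c4 ⇒ r4c4=9.
Step 11. [r3c8∈{4,5,8}] r3c8 is the only open cell in col 8 admitting 8. So r3c8=8.
Step 12. [r2c1∈{2,9}] across row 2, 9 lands solely at r2c1. So r2c1=9.
Step 13. [r7c7∈{3,5,7,9}] across row 7, 7 lands solely at r7c7 ⇒ r7c7=7.
Step 14. [r3c2∈{5}] only 5 remains possible at r3c2, so r3c2=5.
Step 15. [r6c8∈{1,4,9}] col 8 places 4 nowhere but r6c8. So r6c8=4.
Step 16. [r9c5∈{5}] r9c5's peers cover all but 5. So r9c5=5.
Step 17. [r6c3∈{1,9}] row 6 places 1 nowhere but r6c3 ⇒ r6c3=1.
Step 18. [r1c9∈{6,9}] col 9 places 6 nowhere but r1c9 ⇒ r1c9=6.
Step 19. [r7c8∈{5,9}] row 7 places 5 nowhere but r7c8, so r7c8=5.
Step 20. [r7c3∈{3}] r7c3's peers cover all but 3, so r7c3=3.
Step 21. [r3c6∈{1}] only 1 remains possible at r3c6. So r3c6=1.
Step 22. [r6c7∈{9}] nothing but 9 survives at r6c7, so r6c7=9.
Step 23. [r9c4∈{1}] only 1 remains possible at r9c4, so r9c4=1.
Step 24. [r3c4∈{6}] r3c4's peers cover all but 6, so r3c4=6.
Step 25. [r9c3∈{2}] r9c3's peers cover all but 2. So r9c3=2.
Step 26. [r5c2∈{4}] r5c2 has the single candidate 4 ⇒ r5c2=4.
Step 27. [r1c8∈{9}] r1c8 is down to just 9, so r1c8=9.
Step 28. [r4c3∈{8}] only 8 remains possible at r4c3. So r4c3=8.
Step 29. [r4c8∈{1}] r4c8 is down to just 1 ⇒ r4c8=1.
Step 30. [r1c1∈{2}] only 2 remains possible at r1c1, so r1c1=2.
Step 31. [r4c5∈{6}] nothing but 6 survives at r4c5, so r4c5=6.
Step 32. [r4c7∈{2}] only 2 remains possible at r4c7. So r4c7=2.
Step 33. [r8c9∈{1}] only 1 remains possible at r8c9, so r8c9=1.
Step 34. [r1c4∈{3}] r1c4 has the single candidate 3, so r1c4=3.
Step 35. [r2c5∈{2}] r2c5 is down to just 2, so r2c5=2.
Step 36. [r6c6∈{3}] r6c6's peers cover all but 3 ⇒ r6c6=3.
Step 37. [r7c6∈{8}] nothing but 8 survives at r7c6, so r7c6=8.
Step 38. [r9c7∈{3}] r9c7 has the single candidate 3 ⇒ r9c7=3.
Step 39. [r7c5∈{4}] r7c5's peers cover all but 4 ⇒ r7c5=4.
Step 40. [r7c9∈{9}] only 9 remains possible at r7c9 ⇒ r7c9=9.
Step 41. [r1c7∈{5}] r1c7 has the single candidate 5 ⇒ r1c7=5.
Step 42. [r3c3∈{7}] r3c3 is down to just 7 ⇒ r3c3=7.
Step 43. [r2c2∈{8}] r2c2 is down to just 8 ⇒ r2c2=8.
Step 44. [r3c7∈{4}] r3c7 is down to just 4 ⇒ r3c7=4.
Step 45. [r5c3∈{9}] r5c3 has the single candidate 9 ⇒ r5c3=9.
Step 46. [r7c2∈{6}] r7c2 has the single candidate 6, so r7c2=6.
Step 47. [r5c1∈{5}] only 5 remains possible at r5c1 ⇒ r5c1=5.

Answer: 2 1 4 3 8 7 5 9 6 / 9 8 6 4 2 5 1 7 3 / 3 5 7 6 9 1 4 8 2 / 7 3 8 9 6 4 2 1 5 / 5 4 9 8 1 2 6 3 7 / 6 2 1 5 7 3 9 4 8 / 1 6 3 2 4 8 7 5 9 / 4 9 5 7 3 6 8 2 1 / 8 7 2 1 5 9 3 6 4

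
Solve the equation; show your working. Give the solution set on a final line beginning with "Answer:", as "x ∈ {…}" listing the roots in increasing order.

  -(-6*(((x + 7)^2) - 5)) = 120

Step 1. [-(-6*(((x + 7)^2) - 5)) = 120] leading − — multiply by −1. So neg: -6*(((x + 7)^2) - 5) = -120.
Step 2. [-6*(((x + 7)^2) - 5) = -120] leading coefficient -6: divide by -6. So div: ((x + 7)^2) - 5 = 20.
Step 3. [((x + 7)^2) - 5 = 20] add 5: x sits inside (… - 5) ⇒ sub: (x + 7)^2 = 25.
Step 4. [(x + 7)^2 = 25] 25 ≥ 0, LHS is (·)² — take ±√, so sqrt: x + 7 = 5 or -5.
Step 5. [x + 7 = 5 or -5] peel the +7: subtract 7 from each side. So sub: x = -2 or -12.

Answer: x ∈ {-12, -2}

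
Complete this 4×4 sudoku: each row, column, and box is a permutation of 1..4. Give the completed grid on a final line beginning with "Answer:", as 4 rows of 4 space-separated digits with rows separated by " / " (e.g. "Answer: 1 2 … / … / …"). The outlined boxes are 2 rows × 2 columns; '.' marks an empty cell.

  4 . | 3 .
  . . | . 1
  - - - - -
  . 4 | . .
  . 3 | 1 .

Step 1. [r3c3∈{2}] r3c3 is down to just 2, so r3c3=2.
Step 2. [r2c2∈{2}] r2c2 has the single candidate 2 ⇒ r2c2=2.
Step 3. [r1c4∈{2}] r1c4's peers cover all but 2. So r1c4=2.
Step 4. [r3c4∈{3}] r3c4 has the single candidate 3 ⇒ r3c4=3.
Step 5. [r2c3∈{4}] nothing but 4 survives at r2c3 ⇒ r2c3=4.
Step 6. [r4c1∈{2}] nothing but 2 survives at r4c1 ⇒ r4c1=2.
Step 7. [r4c4∈{4}] nothing but 4 survives at r4c4, so r4c4=4.
Step 8. [r1c2∈{1}] r1c2's peers cover all but 1 ⇒ r1c2=1.
Step 9. [r3c1∈{1}] r3c1 has the single candidate 1 ⇒ r3c1=1.
Step 10. [r2c1∈{3}] r2c1 is down to just 3, so r2c1=3.

Answer: 4 1 3 2 / 3 2 4 1 / 1 4 2 3 / 2 3 1 4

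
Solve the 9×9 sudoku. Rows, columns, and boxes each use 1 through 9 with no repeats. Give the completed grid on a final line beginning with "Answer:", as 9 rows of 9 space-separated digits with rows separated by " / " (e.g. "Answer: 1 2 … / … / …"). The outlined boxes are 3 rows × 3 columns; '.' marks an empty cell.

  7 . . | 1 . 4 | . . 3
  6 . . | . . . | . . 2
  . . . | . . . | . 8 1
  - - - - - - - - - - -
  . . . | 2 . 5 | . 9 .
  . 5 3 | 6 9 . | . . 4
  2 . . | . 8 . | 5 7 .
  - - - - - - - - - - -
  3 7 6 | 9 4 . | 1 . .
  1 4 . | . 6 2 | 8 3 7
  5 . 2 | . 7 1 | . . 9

Step 1. [r3c1∈{4,9}] col 1 places 9 nowhere but r3c1. So r3c1=9.
Step 2. [r6c6∈{3}] r6c6 has the single candidate 3. So r6c6=3.
Step 3. [r4c9∈{6,8}] 8 has one home in col 9: r4c9, so r4c9=8.
Step 4. [r9c2∈{8}] r9c2 is down to just 8, so r9c2=8.
Step 5. [r2c4∈{3,5,7,8}] in col 4, 8 fits only at r2c4. So r2c4=8.
Step 6. [r3c4∈{3,5,7}] across col 4, 7 lands solely at r3c4, so r3c4=7.
Step 7. [r6c2∈{1,6,9}] col 2 places 9 nowhere but r6c2. So r6c2=9.
Step 8. [r6c3∈{1,4}] in row 6, 1 fits only at r6c3. So r6c3=1.
Step 9. [r7c8∈{2,5}] in row 7, 2 fits only at r7c8 ⇒ r7c8=2.
Step 10. [r1c2∈{2}] r1c2 has the single candidate 2 ⇒ r1c2=2.
Step 11. [r1c5∈{5}] nothing but 5 survives at r1c5 ⇒ r1c5=5.
Step 12. [r1c8∈{6}] r1c8 is down to just 6 ⇒ r1c8=6.
Step 13. [r3c7∈{4}] only 4 remains possible at r3c7 ⇒ r3c7=4.
Step 14. [r3c2∈{3}] r3c2's peers cover all but 3 ⇒ r3c2=3.
Step 15. [r2c3∈{4,5}] in row 2, 4 fits only at r2c3 ⇒ r2c3=4.
Step 16. [r9c7∈{6}] r9c7 has the single candidate 6. So r9c7=6.
Step 17. [r1c7∈{9}] nothing but 9 survives at r1c7 ⇒ r1c7=9.
Step 18. [r5c8∈{1}] r5c8's peers cover all but 1 ⇒ r5c8=1.
Step 19. [r2c2∈{1}] only 1 remains possible at r2c2 ⇒ r2c2=1.
Step 20. [r4c2∈{6}] only 6 remains possible at r4c2. So r4c2=6.
Step 21. [r2c8∈{5}] r2c8 is down to just 5. So r2c8=5.
Step 22. [r7c6∈{8}] nothing but 8 survives at r7c6 ⇒ r7c6=8.
Step 23. [r3c3∈{5}] only 5 remains possible at r3c3. So r3c3=5.
Step 24. [r8c4∈{5}] nothing but 5 survives at r8c4, so r8c4=5.
Step 25. [r4c7∈{3}] r4c7 is down to just 3, so r4c7=3.
Step 26. [r5c7∈{2}] only 2 remains possible at r5c7 ⇒ r5c7=2.
Step 27. [r3c5∈{2}] only 2 remains possible at r3c5 ⇒ r3c5=2.
Step 28. [r9c4∈{3}] r9c4's peers cover all but 3. So r9c4=3.
Step 29. [r5c6∈{7}] r5c6 is down to just 7. So r5c6=7.
Step 30. [r2c5∈{3}] r2c5's peers cover all but 3 ⇒ r2c5=3.
Step 31. [r3c6∈{6}] only 6 remains possible at r3c6 ⇒ r3c6=6.
Step 32. [r2c6∈{9}] r2c6 has the single candidate 9 ⇒ r2c6=9.
Step 33. [r8c3∈{9}] r8c3's peers cover all but 9, so r8c3=9.
Step 34. [r4c1∈{4}] nothing but 4 survives at r4c1, so r4c1=4.
Step 35. [r4c5∈{1}] only 1 remains possible at r4c5, so r4c5=1.
Step 36. [r6c4∈{4}] r6c4 is down to just 4, so r6c4=4.
Step 37. [r5c1∈{8}] only 8 remains possible at r5c1, so r5c1=8.
Step 38. [r4c3∈{7}] r4c3 has the single candidate 7, so r4c3=7.
Step 39. [r6c9∈{6}] r6c9's peers cover all but 6 ⇒ r6c9=6.
Step 40. [r1c3∈{8}] r1c3 has the single candidate 8, so r1c3=8.
Step 41. [r7c9∈{5}] r7c9 has the single candidate 5 ⇒ r7c9=5.
Step 42. [r9c8∈{4}] only 4 remains possible at r9c8, so r9c8=4.
Step 43. [r2c7∈{7}] only 7 remains possible at r2c7. So r2c7=7.

Answer: 7 2 8 1 5 4 9 6 3 / 6 1 4 8 3 9 7 5 2 / 9 3 5 7 2 6 4 8 1 / 4 6 7 2 1 5 3 9 8 / 8 5 3 6 9 7 2 1 4 / 2 9 1 4 8 3 5 7 6 / 3 7 6 9 4 8 1 2 5 / 1 4 9 5 6 2 8 3 7 / 5 8 2 3 7 1 6 4 9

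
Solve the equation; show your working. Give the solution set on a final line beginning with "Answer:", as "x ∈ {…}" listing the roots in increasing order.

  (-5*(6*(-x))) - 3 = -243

Step 1. [(-5*(6*(-x))) - 3 = -243] the outer -3 inverts by adding 3 ⇒ sub: -5*(6*(-x)) = -240.
Step 2. [-5*(6*(-x)) = -240] -5·(inner) — divide through by -5 ⇒ div: 6*(-x) = 48.
Step 3. [6*(-x) = 48] leading coefficient 6: divide by 6, so div: -x = 8.
Step 4. [-x = 8] leading − — multiply by −1, so neg: x = -8.

Answer: x ∈ {-8}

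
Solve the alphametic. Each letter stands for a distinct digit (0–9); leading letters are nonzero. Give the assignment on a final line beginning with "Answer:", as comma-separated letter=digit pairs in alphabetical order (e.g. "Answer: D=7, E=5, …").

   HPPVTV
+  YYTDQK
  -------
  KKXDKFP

Step 1. [col 1: V + K ≡ P (mod 10)] P=4 is one option consistent with column 1 (V + K ≡ P (mod 10), carry-in 0) — take it, so P=4.
Step 2. [col 1: V + K ≡ P (mod 10)] several values work for V in column 1 (V + K ≡ P (mod 10), carry-in 0); try V=3, so V=3.
Step 3. [col 1: V + K ≡ P (mod 10)] from column 1 (V=3, P=4, carry-in 0, digits 3,4 already taken and all letters distinct): K must equal 1. So K=1.
Step 4. [col 2: T + Q ≡ F (mod 10)] column 2 (T + Q ≡ F (mod 10), carry-in 0) doesn't pin F yet; pick F=0 and continue ⇒ F=0.
Step 5. [col 2: T + Q ≡ F (mod 10)] column 2 (T + Q ≡ F (mod 10), carry-in 0) doesn't pin T yet; pick T=2 and continue ⇒ T=2.
Step 6. [col 2: T + Q ≡ F (mod 10)] in column 2 we have T+Q≡F with carry-in 0; given T=2, F=0 and digits 0,1,2,3,4 already taken and all letters distinct, that pins Q to 8. So Q=8.
Step 7. [col 3: V + D ≡ K (mod 10)] column 3: given V=3, K=1, carry-in 1, and digits 0,1,2,3,4,8 already taken and all letters distinct, V+D≡K (mod 10) forces D=7, so D=7.
Step 8. [col 5: P + Y ≡ X (mod 10)] in column 5 we have P+Y≡X with carry-in 0; given P=4 and digits 0,1,2,3,4,7,8 already taken and all letters distinct, that pins Y to 5. So Y=5.
Step 9. [col 5: P + Y ≡ X (mod 10)] column 5 reads P+Y+carry(0)=X with P=4, Y=5; with digits 0,1,2,3,4,5,7,8 already taken and all letters distinct, the only value for X is 9. So X=9.
Step 10. [col 6: H + Y ≡ K (mod 10)] from column 6 (Y=5, K=1, carry-in 0, digits 0,1,2,3,4,5,7,8,9 already taken and all letters distinct): H must equal 6, so H=6.

Answer: D=7, F=0, H=6, K=1, P=4, Q=8, T=2, V=3, X=9, Y=5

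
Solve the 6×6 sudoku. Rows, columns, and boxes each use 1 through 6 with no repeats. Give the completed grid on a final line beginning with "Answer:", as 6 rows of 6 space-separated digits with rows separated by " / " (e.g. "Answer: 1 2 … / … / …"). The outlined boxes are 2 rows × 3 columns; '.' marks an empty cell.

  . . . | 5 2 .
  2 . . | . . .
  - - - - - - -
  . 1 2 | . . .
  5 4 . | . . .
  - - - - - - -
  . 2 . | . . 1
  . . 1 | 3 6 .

Step 1. [r5c4∈{4}] r5c4 is down to just 4, so r5c4=4.
Step 2. [r3c4∈{6}] r3c4 has the single candidate 6 ⇒ r3c4=6.
Step 3. [r3c1∈{3}] r3c1 is down to just 3 ⇒ r3c1=3.
Step 4. [r5c3∈{3,5,6}] across row 5, 3 lands solely at r5c3, so r5c3=3.
Step 5. [r2c3∈{4,5,6}] across col 3, 5 lands solely at r2c3, so r2c3=5.
Step 6. [r1c3∈{4,6}] r1c3 is the only open cell in col 3 admitting 4. So r1c3=4.
Step 7. [r5c5∈{5}] nothing but 5 survives at r5c5 ⇒ r5c5=5.
Step 8. [r4c4∈{1,2}] 2 has one home in col 4: r4c4, so r4c4=2.
Step 9. [r4c6∈{3}] only 3 remains possible at r4c6 ⇒ r4c6=3.
Step 10. [r1c6∈{6}] nothing but 6 survives at r1c6. So r1c6=6.
Step 11. [r2c5∈{1,3,4}] across col 5, 3 lands solely at r2c5, so r2c5=3.
Step 12. [r3c6∈{4,5}] r3c6 is the only open cell in row 3 admitting 5, so r3c6=5.
Step 13. [r6c1∈{4}] r6c1 is down to just 4. So r6c1=4.
Step 14. [r1c2∈{3}] only 3 remains possible at r1c2 ⇒ r1c2=3.
Step 15. [r2c4∈{1}] only 1 remains possible at r2c4. So r2c4=1.
Step 16. [r6c6∈{2}] r6c6 is down to just 2, so r6c6=2.
Step 17. [r1c1∈{1}] nothing but 1 survives at r1c1. So r1c1=1.
Step 18. [r2c2∈{6}] only 6 remains possible at r2c2 ⇒ r2c2=6.
Step 19. [r2c6∈{4}] only 4 remains possible at r2c6, so r2c6=4.
Step 20. [r5c1∈{6}] r5c1 is down to just 6 ⇒ r5c1=6.
Step 21. [r4c3∈{6}] r4c3 is down to just 6, so r4c3=6.
Step 22. [r4c5∈{1}] nothing but 1 survives at r4c5 ⇒ r4c5=1.
Step 23. [r3c5∈{4}] only 4 remains possible at r3c5, so r3c5=4.
Step 24. [r6c2∈{5}] r6c2 is down to just 5 ⇒ r6c2=5.

Answer: 1 3 4 5 2 6 / 2 6 5 1 3 4 / 3 1 2 6 4 5 / 5 4 6 2 1 3 / 6 2 3 4 5 1 / 4 5 1 3 6 2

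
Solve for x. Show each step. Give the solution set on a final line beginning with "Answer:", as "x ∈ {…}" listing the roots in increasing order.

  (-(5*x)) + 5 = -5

Step 1. [(-(5*x)) + 5 = -5] subtract 5: x sits inside (… + 5). So sub: -(5*x) = -10.
Step 2. [-(5*x) = -10] flip signs both sides. So neg: 5*x = 10.
Step 3. [5*x = 10] 5·(inner) — divide through by 5, so div: x = 2.

Answer: x ∈ {2}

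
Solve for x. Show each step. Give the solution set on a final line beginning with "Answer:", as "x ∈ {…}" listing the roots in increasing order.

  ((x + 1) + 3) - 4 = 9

Step 1. [((x + 1) + 3) - 4 = 9] add 4: x sits inside (… - 4) ⇒ sub: (x + 1) + 3 = 13.
Step 2. [(x + 1) + 3 = 13] subtract 3: x sits inside (… + 3). So sub: x + 1 = 10.
Step 3. [x + 1 = 10] the outer +1 inverts by subtracting 1. So sub: x = 9.

Answer: x ∈ {9}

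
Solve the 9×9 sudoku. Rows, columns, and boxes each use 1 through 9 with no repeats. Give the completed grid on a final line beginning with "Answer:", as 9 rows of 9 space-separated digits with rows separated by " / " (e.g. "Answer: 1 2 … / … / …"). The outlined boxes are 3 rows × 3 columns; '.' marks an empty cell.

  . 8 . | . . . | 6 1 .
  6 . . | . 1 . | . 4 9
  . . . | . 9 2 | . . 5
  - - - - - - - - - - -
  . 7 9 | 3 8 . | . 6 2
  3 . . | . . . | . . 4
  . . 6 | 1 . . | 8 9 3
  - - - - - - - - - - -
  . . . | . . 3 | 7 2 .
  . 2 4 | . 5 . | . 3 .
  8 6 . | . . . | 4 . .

Step 1. [r1c1∈{2,4,5,7,9}] r1c1 is the only open cell in row 1 admitting 9 ⇒ r1c1=9.
Step 2. [r9c3∈{1,3,5,7}] row 9 places 3 nowhere but r9c3. So r9c3=3.
Step 3. [r3c4∈{4,6,7,8}] across row 3, 6 lands solely at r3c4. So r3c4=6.
Step 4. [r5c8∈{5,7}] box 6 places 7 nowhere but r5c8 ⇒ r5c8=7.
Step 5. [r9c9∈{1}] only 1 remains possible at r9c9, so r9c9=1.
Step 6. [r8c6∈{1,6,7,8,9}] r8c6 is the only open cell in col 6 admitting 1, so r8c6=1.
Step 7. [r1c9∈{7}] r1c9's peers cover all but 7, so r1c9=7.
Step 8. [r6c1∈{2,4,5}] r6c1 is the only open cell in col 1 admitting 2, so r6c1=2.
Step 9. [r7c5∈{4,6}] r7c5 is the only open cell in box 8 admitting 6, so r7c5=6.
Step 10. [r7c4∈{4,8,9}] across row 7, 4 lands solely at r7c4, so r7c4=4.
Step 11. [r1c4∈{5}] r1c4's peers cover all but 5. So r1c4=5.
Step 12. [r8c4∈{7,8,9}] 8 has one home in box 8: r8c4 ⇒ r8c4=8.
Step 13. [r1c6∈{4}] nothing but 4 survives at r1c6, so r1c6=4.
Step 14. [r4c6∈{5}] r4c6's peers cover all but 5, so r4c6=5.
Step 15. [r6c2∈{4,5}] r6c2 is the only open cell in row 6 admitting 5 ⇒ r6c2=5.
Step 16. [r5c2∈{1}] r5c2 is down to just 1. So r5c2=1.
Step 17. [r2c3∈{2,5,7}] 5 has one home in row 2: r2c3 ⇒ r2c3=5.
Step 18. [r6c6∈{7}] only 7 remains possible at r6c6, so r6c6=7.
Step 19. [r3c2∈{3,4}] 4 has one home in col 2: r3c2 ⇒ r3c2=4.
Step 20. [r5c5∈{2}] only 2 remains possible at r5c5, so r5c5=2.
Step 21. [r3c3∈{1,7}] col 3 places 7 nowhere but r3c3, so r3c3=7.
Step 22. [r9c4∈{2,7,9}] 2 has one home in row 9: r9c4. So r9c4=2.
Step 23. [r2c7∈{2,3}] r2c7 is the only open cell in row 2 admitting 2 ⇒ r2c7=2.
Step 24. [r5c6∈{6,9}] row 5 places 6 nowhere but r5c6 ⇒ r5c6=6.
Step 25. [r7c3∈{1}] only 1 remains possible at r7c3, so r7c3=1.
Step 26. [r1c3∈{2}] nothing but 2 survives at r1c3, so r1c3=2.
Step 27. [r9c5∈{7}] nothing but 7 survives at r9c5. So r9c5=7.
Step 28. [r3c1∈{1}] r3c1's peers cover all but 1. So r3c1=1.
Step 29. [r2c2∈{3}] nothing but 3 survives at r2c2, so r2c2=3.
Step 30. [r4c7∈{1}] r4c7 has the single candidate 1. So r4c7=1.
Step 31. [r5c4∈{9}] nothing but 9 survives at r5c4, so r5c4=9.
Step 32. [r1c5∈{3}] r1c5's peers cover all but 3, so r1c5=3.
Step 33. [r9c6∈{9}] only 9 remains possible at r9c6, so r9c6=9.
Step 34. [r8c1∈{7}] r8c1 is down to just 7 ⇒ r8c1=7.
Step 35. [r8c7∈{9}] r8c7's peers cover all but 9 ⇒ r8c7=9.
Step 36. [r8c9∈{6}] r8c9 is down to just 6 ⇒ r8c9=6.
Step 37. [r3c7∈{3}] r3c7's peers cover all but 3. So r3c7=3.
Step 38. [r5c7∈{5}] r5c7 has the single candidate 5 ⇒ r5c7=5.
Step 39. [r5c3∈{8}] r5c3 is down to just 8, so r5c3=8.
Step 40. [r9c8∈{5}] r9c8 has the single candidate 5. So r9c8=5.
Step 41. [r4c1∈{4}] r4c1 has the single candidate 4. So r4c1=4.
Step 42. [r6c5∈{4}] r6c5 has the single candidate 4, so r6c5=4.
Step 43. [r3c8∈{8}] r3c8 has the single candidate 8. So r3c8=8.
Step 44. [r7c9∈{8}] r7c9's peers cover all but 8, so r7c9=8.
Step 45. [r2c4∈{7}] r2c4's peers cover all but 7, so r2c4=7.
Step 46. [r7c2∈{9}] nothing but 9 survives at r7c2, so r7c2=9.
Step 47. [r2c6∈{8}] nothing but 8 survives at r2c6, so r2c6=8.
Step 48. [r7c1∈{5}] r7c1 is down to just 5 ⇒ r7c1=5.

Answer: 9 8 2 5 3 4 6 1 7 / 6 3 5 7 1 8 2 4 9 / 1 4 7 6 9 2 3 8 5 / 4 7 9 3 8 5 1 6 2 / 3 1 8 9 2 6 5 7 4 / 2 5 6 1 4 7 8 9 3 / 5 9 1 4 6 3 7 2 8 / 7 2 4 8 5 1 9 3 6 / 8 6 3 2 7 9 4 5 1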